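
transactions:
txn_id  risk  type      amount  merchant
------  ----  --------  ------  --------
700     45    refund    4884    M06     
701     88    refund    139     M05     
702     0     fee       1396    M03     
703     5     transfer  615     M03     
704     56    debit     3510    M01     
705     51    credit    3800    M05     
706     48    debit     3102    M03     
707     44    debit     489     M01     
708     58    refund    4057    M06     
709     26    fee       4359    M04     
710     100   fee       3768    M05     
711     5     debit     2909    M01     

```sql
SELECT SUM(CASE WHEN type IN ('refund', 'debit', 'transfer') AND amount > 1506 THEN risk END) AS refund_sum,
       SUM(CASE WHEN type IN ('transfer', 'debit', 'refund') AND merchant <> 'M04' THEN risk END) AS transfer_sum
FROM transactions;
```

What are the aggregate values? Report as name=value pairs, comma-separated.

[refund_sum: type IN ('refund', 'debit', 'transfer') AND amount > 1506]
txn_id=700: ✓ → 45
txn_id=701: ✗
txn_id=702: ✗
txn_id=703: ✗
txn_id=704: ✓ → 56
txn_id=705: ✗
txn_id=706: ✓ → 48
txn_id=707: ✗
txn_id=708: ✓ → 58
txn_id=709: ✗
txn_id=710: ✗
txn_id=711: ✓ → 5
refund_sum = 45 + 56 + 48 + 58 + 5 = 212
—
[transfer_sum: type IN ('transfer', 'debit', 'refund') AND merchant <> 'M04']
txn_id=700: ✓ → 45
txn_id=701: ✓ → 88
txn_id=702: ✗
txn_id=703: ✓ → 5
txn_id=704: ✓ → 56
txn_id=705: ✗
txn_id=706: ✓ → 48
txn_id=707: ✓ → 44
txn_id=708: ✓ → 58
txn_id=709: ✗
txn_id=710: ✗
txn_id=711: ✓ → 5
transfer_sum = 45 + 88 + 5 + 56 + 48 + 44 + 58 + 5 = 349

refund_sum=212, transfer_sum=349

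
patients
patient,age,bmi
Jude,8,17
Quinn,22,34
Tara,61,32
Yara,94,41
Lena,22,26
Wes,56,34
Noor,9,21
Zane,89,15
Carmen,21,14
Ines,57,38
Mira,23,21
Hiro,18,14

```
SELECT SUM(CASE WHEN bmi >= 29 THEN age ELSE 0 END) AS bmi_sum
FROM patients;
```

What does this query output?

patient=Jude: ✗
patient=Quinn: ✓ → 22
patient=Tara: ✓ → 61
patient=Yara: ✓ → 94
patient=Lena: ✗
patient=Wes: ✓ → 56
patient=Noor: ✗
patient=Zane: ✗
patient=Carmen: ✗
patient=Ines: ✓ → 57
patient=Mira: ✗
patient=Hiro: ✗
bmi_sum = 22 + 61 + 94 + 56 + 57 = 290

290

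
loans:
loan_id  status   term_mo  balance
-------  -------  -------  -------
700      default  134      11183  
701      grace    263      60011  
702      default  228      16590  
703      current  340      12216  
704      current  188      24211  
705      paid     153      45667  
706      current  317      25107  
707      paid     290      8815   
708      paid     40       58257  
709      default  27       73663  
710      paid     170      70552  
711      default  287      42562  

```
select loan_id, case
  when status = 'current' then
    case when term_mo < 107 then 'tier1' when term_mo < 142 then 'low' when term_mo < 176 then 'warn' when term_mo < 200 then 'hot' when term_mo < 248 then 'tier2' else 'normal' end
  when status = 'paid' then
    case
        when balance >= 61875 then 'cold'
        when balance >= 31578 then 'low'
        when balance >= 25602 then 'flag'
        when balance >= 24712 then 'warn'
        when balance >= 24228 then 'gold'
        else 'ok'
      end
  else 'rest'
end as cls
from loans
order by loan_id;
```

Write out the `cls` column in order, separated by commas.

loan_id=700: status='default' → outer ELSE → rest
loan_id=701: status='grace' → outer ELSE → rest
loan_id=702: status='default' → outer ELSE → rest
loan_id=703: status='current' → inner[ELSE] → normal
loan_id=704: status='current' → inner[term_mo < 200] → hot
loan_id=705: status='paid' → inner[balance >= 31578] → low
loan_id=706: status='current' → inner[ELSE] → normal
loan_id=707: status='paid' → inner[ELSE] → ok
loan_id=708: status='paid' → inner[balance >= 31578] → low
loan_id=709: status='default' → outer ELSE → rest
loan_id=710: status='paid' → inner[balance >= 61875] → cold
loan_id=711: status='default' → outer ELSE → rest

rest, rest, rest, normal, hot, low, normal, ok, low, rest, cold, rest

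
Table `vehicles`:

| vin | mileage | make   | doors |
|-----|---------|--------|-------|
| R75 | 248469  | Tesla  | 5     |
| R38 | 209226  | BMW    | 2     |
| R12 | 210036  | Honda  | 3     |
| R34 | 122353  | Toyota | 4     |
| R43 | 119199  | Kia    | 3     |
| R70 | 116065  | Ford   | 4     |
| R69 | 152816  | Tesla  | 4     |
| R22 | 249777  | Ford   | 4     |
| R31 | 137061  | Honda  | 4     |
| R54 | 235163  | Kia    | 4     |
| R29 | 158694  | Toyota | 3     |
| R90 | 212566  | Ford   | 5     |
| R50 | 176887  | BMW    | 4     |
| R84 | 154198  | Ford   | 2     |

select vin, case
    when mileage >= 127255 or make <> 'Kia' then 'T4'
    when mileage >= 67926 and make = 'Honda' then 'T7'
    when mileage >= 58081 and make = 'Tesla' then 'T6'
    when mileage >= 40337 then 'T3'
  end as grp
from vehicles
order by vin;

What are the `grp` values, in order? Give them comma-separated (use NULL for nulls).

vin=R12: mileage >= 127255 or make <> 'Kia' → T4
vin=R22: mileage >= 127255 or make <> 'Kia' → T4
vin=R29: mileage >= 127255 or make <> 'Kia' → T4
vin=R31: mileage >= 127255 or make <> 'Kia' → T4
vin=R34: mileage >= 127255 or make <> 'Kia' → T4
vin=R38: mileage >= 127255 or make <> 'Kia' → T4
vin=R43: mileage >= 40337 → T3
vin=R50: mileage >= 127255 or make <> 'Kia' → T4
vin=R54: mileage >= 127255 or make <> 'Kia' → T4
vin=R69: mileage >= 127255 or make <> 'Kia' → T4
vin=R70: mileage >= 127255 or make <> 'Kia' → T4
vin=R75: mileage >= 127255 or make <> 'Kia' → T4
vin=R84: mileage >= 127255 or make <> 'Kia' → T4
vin=R90: mileage >= 127255 or make <> 'Kia' → T4

T4, T4, T4, T4, T4, T4, T3, T4, T4, T4, T4, T4, T4, T4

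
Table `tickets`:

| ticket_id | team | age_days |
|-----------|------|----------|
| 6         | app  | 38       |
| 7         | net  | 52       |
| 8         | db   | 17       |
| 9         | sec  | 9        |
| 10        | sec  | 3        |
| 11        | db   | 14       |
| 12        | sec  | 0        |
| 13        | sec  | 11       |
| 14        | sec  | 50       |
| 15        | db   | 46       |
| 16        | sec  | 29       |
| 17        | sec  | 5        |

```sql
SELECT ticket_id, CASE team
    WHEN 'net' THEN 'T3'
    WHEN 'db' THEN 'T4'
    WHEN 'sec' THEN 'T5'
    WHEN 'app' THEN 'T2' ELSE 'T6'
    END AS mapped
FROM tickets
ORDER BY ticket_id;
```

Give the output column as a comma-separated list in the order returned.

ticket_id=6: team='app' → T2
ticket_id=7: team='net' → T3
ticket_id=8: team='db' → T4
ticket_id=9: team='sec' → T5
ticket_id=10: team='sec' → T5
ticket_id=11: team='db' → T4
ticket_id=12: team='sec' → T5
ticket_id=13: team='sec' → T5
ticket_id=14: team='sec' → T5
ticket_id=15: team='db' → T4
ticket_id=16: team='sec' → T5
ticket_id=17: team='sec' → T5

T2, T3, T4, T5, T5, T4, T5, T5, T5, T4, T5, T5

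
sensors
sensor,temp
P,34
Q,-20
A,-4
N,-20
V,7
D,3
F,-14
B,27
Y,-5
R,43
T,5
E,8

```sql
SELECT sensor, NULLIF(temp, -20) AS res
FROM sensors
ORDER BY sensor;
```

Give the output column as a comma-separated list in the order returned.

-4, 27, 3, 8, -14, NULL, 34, NULL, 43, 5, 7, -5

sensor=A: temp=-4 vs -20: differ → -4
sensor=B: temp=27 vs -20: differ → 27
sensor=D: temp=3 vs -20: differ → 3
sensor=E: temp=8 vs -20: differ → 8
sensor=F: temp=-14 vs -20: differ → -14
sensor=N: temp=-20 vs -20: equal → NULL
sensor=P: temp=34 vs -20: differ → 34
sensor=Q: temp=-20 vs -20: equal → NULL
sensor=R: temp=43 vs -20: differ → 43
sensor=T: temp=5 vs -20: differ → 5
sensor=V: temp=7 vs -20: differ → 7
sensor=Y: temp=-5 vs -20: differ → -5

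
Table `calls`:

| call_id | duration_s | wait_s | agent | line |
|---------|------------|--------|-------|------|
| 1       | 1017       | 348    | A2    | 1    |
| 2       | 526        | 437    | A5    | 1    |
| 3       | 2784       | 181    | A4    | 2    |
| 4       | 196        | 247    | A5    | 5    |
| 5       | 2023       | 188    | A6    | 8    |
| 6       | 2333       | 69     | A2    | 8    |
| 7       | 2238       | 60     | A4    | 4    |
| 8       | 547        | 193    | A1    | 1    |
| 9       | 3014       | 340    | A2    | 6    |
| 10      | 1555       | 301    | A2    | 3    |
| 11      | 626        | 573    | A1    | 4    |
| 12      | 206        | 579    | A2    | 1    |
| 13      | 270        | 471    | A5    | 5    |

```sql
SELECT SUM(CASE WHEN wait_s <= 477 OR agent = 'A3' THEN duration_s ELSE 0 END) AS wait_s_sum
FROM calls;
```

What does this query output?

call_id=1: ✓ → 1017
call_id=2: ✓ → 526
call_id=3: ✓ → 2784
call_id=4: ✓ → 196
call_id=5: ✓ → 2023
call_id=6: ✓ → 2333
call_id=7: ✓ → 2238
call_id=8: ✓ → 547
call_id=9: ✓ → 3014
call_id=10: ✓ → 1555
call_id=11: ✗
call_id=12: ✗
call_id=13: ✓ → 270
wait_s_sum = 1017 + 526 + 2784 + 196 + 2023 + 2333 + 2238 + 547 + 3014 + 1555 + 270 = 16503

16503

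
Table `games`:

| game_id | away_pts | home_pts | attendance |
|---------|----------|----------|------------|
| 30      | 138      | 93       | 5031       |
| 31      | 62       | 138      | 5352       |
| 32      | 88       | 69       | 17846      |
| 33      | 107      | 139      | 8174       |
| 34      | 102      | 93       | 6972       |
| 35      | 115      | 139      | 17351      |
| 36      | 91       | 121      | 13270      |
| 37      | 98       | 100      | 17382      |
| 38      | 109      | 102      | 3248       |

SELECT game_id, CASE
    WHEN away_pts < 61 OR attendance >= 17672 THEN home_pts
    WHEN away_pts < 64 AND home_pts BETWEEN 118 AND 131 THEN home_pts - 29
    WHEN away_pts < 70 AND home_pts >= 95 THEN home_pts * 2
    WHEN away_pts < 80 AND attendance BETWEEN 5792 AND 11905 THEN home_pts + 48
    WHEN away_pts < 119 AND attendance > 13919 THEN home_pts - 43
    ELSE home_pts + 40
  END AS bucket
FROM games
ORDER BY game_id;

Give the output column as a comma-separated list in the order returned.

133, 276, 69, 179, 133, 96, 161, 57, 142

game_id=30: ELSE → 133
game_id=31: away_pts < 70 AND home_pts >= 95 → 276
game_id=32: away_pts < 61 OR attendance >= 17672 → 69
game_id=33: ELSE → 179
game_id=34: ELSE → 133
game_id=35: away_pts < 119 AND attendance > 13919 → 96
game_id=36: ELSE → 161
game_id=37: away_pts < 119 AND attendance > 13919 → 57
game_id=38: ELSE → 142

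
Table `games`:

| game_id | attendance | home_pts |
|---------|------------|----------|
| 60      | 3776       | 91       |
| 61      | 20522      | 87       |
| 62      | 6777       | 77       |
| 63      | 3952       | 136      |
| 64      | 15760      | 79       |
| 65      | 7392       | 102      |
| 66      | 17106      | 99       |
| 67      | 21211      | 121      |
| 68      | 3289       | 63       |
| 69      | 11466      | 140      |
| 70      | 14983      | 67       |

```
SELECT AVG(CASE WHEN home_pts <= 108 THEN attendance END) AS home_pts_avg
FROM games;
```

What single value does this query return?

11200.625

game_id=60: ✓ → 3776
game_id=61: ✓ → 20522
game_id=62: ✓ → 6777
game_id=63: ✗
game_id=64: ✓ → 15760
game_id=65: ✓ → 7392
game_id=66: ✓ → 17106
game_id=67: ✗
game_id=68: ✓ → 3289
game_id=69: ✗
game_id=70: ✓ → 14983
home_pts_avg = (3776 + 20522 + 6777 + 15760 + 7392 + 17106 + 3289 + 14983) / 8 = 11200.625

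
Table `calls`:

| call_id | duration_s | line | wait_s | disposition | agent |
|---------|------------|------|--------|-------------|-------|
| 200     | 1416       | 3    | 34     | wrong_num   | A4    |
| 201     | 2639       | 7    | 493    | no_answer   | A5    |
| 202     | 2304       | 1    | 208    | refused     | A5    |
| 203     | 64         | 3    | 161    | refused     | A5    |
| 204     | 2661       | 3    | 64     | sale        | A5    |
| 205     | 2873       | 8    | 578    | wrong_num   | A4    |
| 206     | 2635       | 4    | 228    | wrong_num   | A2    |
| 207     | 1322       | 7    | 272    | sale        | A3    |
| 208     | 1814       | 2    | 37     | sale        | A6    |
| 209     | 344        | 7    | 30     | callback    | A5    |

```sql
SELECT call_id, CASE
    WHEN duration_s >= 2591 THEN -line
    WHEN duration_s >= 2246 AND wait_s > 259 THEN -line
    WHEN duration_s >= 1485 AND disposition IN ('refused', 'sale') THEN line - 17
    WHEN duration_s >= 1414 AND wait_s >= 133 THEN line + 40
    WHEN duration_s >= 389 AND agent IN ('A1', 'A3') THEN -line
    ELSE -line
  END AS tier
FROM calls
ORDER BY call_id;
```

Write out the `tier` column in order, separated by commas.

-3, -7, -16, -3, -3, -8, -4, -7, -15, -7

call_id=200: ELSE → -3
call_id=201: duration_s >= 2591 → -7
call_id=202: duration_s >= 1485 AND disposition IN ('refused', 'sale') → -16
call_id=203: ELSE → -3
call_id=204: duration_s >= 2591 → -3
call_id=205: duration_s >= 2591 → -8
call_id=206: duration_s >= 2591 → -4
call_id=207: duration_s >= 389 AND agent IN ('A1', 'A3') → -7
call_id=208: duration_s >= 1485 AND disposition IN ('refused', 'sale') → -15
call_id=209: ELSE → -7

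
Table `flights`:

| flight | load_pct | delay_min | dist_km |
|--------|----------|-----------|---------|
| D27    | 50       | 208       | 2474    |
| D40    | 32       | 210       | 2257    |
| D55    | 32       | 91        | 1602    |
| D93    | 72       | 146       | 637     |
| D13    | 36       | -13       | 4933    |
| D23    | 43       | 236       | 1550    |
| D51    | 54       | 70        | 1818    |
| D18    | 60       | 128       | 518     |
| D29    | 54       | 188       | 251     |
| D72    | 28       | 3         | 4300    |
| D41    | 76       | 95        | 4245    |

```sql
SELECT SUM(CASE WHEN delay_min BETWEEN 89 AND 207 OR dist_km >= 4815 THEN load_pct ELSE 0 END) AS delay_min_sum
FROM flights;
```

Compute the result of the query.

330

flight=D27: ✗
flight=D40: ✗
flight=D55: ✓ → 32
flight=D93: ✓ → 72
flight=D13: ✓ → 36
flight=D23: ✗
flight=D51: ✗
flight=D18: ✓ → 60
flight=D29: ✓ → 54
flight=D72: ✗
flight=D41: ✓ → 76
delay_min_sum = 32 + 72 + 36 + 60 + 54 + 76 = 330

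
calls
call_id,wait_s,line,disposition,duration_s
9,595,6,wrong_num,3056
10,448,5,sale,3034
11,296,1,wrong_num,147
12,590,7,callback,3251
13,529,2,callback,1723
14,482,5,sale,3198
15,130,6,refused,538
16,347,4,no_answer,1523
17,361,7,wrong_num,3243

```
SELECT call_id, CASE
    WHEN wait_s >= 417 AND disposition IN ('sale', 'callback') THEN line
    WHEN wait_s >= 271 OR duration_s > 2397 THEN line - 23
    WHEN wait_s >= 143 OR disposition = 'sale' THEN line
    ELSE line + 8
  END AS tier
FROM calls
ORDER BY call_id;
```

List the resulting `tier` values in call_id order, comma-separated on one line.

call_id=9: wait_s >= 271 OR duration_s > 2397 → -17
call_id=10: wait_s >= 417 AND disposition IN ('sale', 'callback') → 5
call_id=11: wait_s >= 271 OR duration_s > 2397 → -22
call_id=12: wait_s >= 417 AND disposition IN ('sale', 'callback') → 7
call_id=13: wait_s >= 417 AND disposition IN ('sale', 'callback') → 2
call_id=14: wait_s >= 417 AND disposition IN ('sale', 'callback') → 5
call_id=15: ELSE → 14
call_id=16: wait_s >= 271 OR duration_s > 2397 → -19
call_id=17: wait_s >= 271 OR duration_s > 2397 → -16

-17, 5, -22, 7, 2, 5, 14, -19, -16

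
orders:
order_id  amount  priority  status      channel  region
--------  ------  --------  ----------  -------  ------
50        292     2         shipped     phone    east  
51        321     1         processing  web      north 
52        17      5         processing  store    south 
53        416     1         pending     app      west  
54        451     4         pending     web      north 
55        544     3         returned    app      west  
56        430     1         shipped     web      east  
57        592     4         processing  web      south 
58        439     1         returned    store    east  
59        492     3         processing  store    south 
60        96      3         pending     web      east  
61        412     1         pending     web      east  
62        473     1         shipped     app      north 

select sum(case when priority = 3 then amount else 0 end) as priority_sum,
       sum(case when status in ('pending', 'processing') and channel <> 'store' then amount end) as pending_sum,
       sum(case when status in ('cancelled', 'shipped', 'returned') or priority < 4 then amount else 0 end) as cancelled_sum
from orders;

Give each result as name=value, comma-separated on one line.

priority_sum=1132, pending_sum=2288, cancelled_sum=3915

[priority_sum: priority = 3]
order_id=50: ✗
order_id=51: ✗
order_id=52: ✗
order_id=53: ✗
order_id=54: ✗
order_id=55: ✓ → 544
order_id=56: ✗
order_id=57: ✗
order_id=58: ✗
order_id=59: ✓ → 492
order_id=60: ✓ → 96
order_id=61: ✗
order_id=62: ✗
priority_sum = 544 + 492 + 96 = 1132
—
[pending_sum: status in ('pending', 'processing') and channel <> 'store']
order_id=50: ✗
order_id=51: ✓ → 321
order_id=52: ✗
order_id=53: ✓ → 416
order_id=54: ✓ → 451
order_id=55: ✗
order_id=56: ✗
order_id=57: ✓ → 592
order_id=58: ✗
order_id=59: ✗
order_id=60: ✓ → 96
order_id=61: ✓ → 412
order_id=62: ✗
pending_sum = 321 + 416 + 451 + 592 + 96 + 412 = 2288
—
[cancelled_sum: status in ('cancelled', 'shipped', 'returned') or priority < 4]
order_id=50: ✓ → 292
order_id=51: ✓ → 321
order_id=52: ✗
order_id=53: ✓ → 416
order_id=54: ✗
order_id=55: ✓ → 544
order_id=56: ✓ → 430
order_id=57: ✗
order_id=58: ✓ → 439
order_id=59: ✓ → 492
order_id=60: ✓ → 96
order_id=61: ✓ → 412
order_id=62: ✓ → 473
cancelled_sum = 292 + 321 + 416 + 544 + 430 + 439 + 492 + 96 + 412 + 473 = 3915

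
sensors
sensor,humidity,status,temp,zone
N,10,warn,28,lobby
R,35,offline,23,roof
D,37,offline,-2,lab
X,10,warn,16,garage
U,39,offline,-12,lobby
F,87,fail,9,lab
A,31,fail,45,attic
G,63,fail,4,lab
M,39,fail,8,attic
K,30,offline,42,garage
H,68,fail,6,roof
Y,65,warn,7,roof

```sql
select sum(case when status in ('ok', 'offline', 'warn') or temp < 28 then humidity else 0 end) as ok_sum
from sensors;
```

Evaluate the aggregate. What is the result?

sensor=N: ✓ → 10
sensor=R: ✓ → 35
sensor=D: ✓ → 37
sensor=X: ✓ → 10
sensor=U: ✓ → 39
sensor=F: ✓ → 87
sensor=A: ✗
sensor=G: ✓ → 63
sensor=M: ✓ → 39
sensor=K: ✓ → 30
sensor=H: ✓ → 68
sensor=Y: ✓ → 65
ok_sum = 10 + 35 + 37 + 10 + 39 + 87 + 63 + 39 + 30 + 68 + 65 = 483

483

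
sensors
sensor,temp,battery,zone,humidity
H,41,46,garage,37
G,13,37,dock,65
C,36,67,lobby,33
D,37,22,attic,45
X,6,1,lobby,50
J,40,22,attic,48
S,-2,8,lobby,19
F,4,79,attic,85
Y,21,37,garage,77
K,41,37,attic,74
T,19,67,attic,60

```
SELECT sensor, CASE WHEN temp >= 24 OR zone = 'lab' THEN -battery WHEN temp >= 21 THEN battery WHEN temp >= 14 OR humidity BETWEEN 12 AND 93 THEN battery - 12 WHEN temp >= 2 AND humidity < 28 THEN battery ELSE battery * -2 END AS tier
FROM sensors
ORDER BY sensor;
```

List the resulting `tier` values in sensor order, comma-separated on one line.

sensor=C: temp >= 24 OR zone = 'lab' → -67
sensor=D: temp >= 24 OR zone = 'lab' → -22
sensor=F: temp >= 14 OR humidity BETWEEN 12 AND 93 → 67
sensor=G: temp >= 14 OR humidity BETWEEN 12 AND 93 → 25
sensor=H: temp >= 24 OR zone = 'lab' → -46
sensor=J: temp >= 24 OR zone = 'lab' → -22
sensor=K: temp >= 24 OR zone = 'lab' → -37
sensor=S: temp >= 14 OR humidity BETWEEN 12 AND 93 → -4
sensor=T: temp >= 14 OR humidity BETWEEN 12 AND 93 → 55
sensor=X: temp >= 14 OR humidity BETWEEN 12 AND 93 → -11
sensor=Y: temp >= 21 → 37

-67, -22, 67, 25, -46, -22, -37, -4, 55, -11, 37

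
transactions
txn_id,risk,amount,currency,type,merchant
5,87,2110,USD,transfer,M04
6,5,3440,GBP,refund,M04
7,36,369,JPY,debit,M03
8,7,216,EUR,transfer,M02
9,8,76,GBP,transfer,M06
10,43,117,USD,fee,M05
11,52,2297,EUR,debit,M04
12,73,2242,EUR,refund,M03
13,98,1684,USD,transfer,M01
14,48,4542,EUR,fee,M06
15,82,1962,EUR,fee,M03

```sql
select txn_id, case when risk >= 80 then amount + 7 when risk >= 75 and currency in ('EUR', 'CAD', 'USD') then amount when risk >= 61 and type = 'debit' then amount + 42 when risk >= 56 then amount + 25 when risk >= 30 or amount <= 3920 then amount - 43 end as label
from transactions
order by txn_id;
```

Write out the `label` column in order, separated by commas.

2117, 3397, 326, 173, 33, 74, 2254, 2267, 1691, 4499, 1969

txn_id=5: risk >= 80 → 2117
txn_id=6: risk >= 30 or amount <= 3920 → 3397
txn_id=7: risk >= 30 or amount <= 3920 → 326
txn_id=8: risk >= 30 or amount <= 3920 → 173
txn_id=9: risk >= 30 or amount <= 3920 → 33
txn_id=10: risk >= 30 or amount <= 3920 → 74
txn_id=11: risk >= 30 or amount <= 3920 → 2254
txn_id=12: risk >= 56 → 2267
txn_id=13: risk >= 80 → 1691
txn_id=14: risk >= 30 or amount <= 3920 → 4499
txn_id=15: risk >= 80 → 1969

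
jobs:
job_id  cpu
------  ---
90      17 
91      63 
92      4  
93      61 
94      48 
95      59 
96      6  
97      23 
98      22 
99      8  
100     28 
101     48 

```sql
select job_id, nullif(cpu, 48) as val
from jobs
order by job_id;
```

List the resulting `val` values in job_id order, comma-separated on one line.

job_id=90: cpu=17 vs 48: differ → 17
job_id=91: cpu=63 vs 48: differ → 63
job_id=92: cpu=4 vs 48: differ → 4
job_id=93: cpu=61 vs 48: differ → 61
job_id=94: cpu=48 vs 48: equal → NULL
job_id=95: cpu=59 vs 48: differ → 59
job_id=96: cpu=6 vs 48: differ → 6
job_id=97: cpu=23 vs 48: differ → 23
job_id=98: cpu=22 vs 48: differ → 22
job_id=99: cpu=8 vs 48: differ → 8
job_id=100: cpu=28 vs 48: differ → 28
job_id=101: cpu=48 vs 48: equal → NULL

17, 63, 4, 61, NULL, 59, 6, 23, 22, 8, 28, NULL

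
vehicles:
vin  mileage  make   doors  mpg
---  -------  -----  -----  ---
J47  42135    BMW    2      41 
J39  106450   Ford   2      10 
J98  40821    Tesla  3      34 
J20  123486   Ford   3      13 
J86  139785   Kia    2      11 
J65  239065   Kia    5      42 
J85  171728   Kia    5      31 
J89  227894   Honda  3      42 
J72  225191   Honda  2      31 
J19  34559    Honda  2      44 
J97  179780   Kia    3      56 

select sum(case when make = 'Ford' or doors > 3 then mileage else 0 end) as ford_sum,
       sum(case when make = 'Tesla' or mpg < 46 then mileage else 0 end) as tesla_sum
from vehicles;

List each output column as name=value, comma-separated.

[ford_sum: make = 'Ford' or doors > 3]
vin=J47: ✗
vin=J39: ✓ → 106450
vin=J98: ✗
vin=J20: ✓ → 123486
vin=J86: ✗
vin=J65: ✓ → 239065
vin=J85: ✓ → 171728
vin=J89: ✗
vin=J72: ✗
vin=J19: ✗
vin=J97: ✗
ford_sum = 106450 + 123486 + 239065 + 171728 = 640729
—
[tesla_sum: make = 'Tesla' or mpg < 46]
vin=J47: ✓ → 42135
vin=J39: ✓ → 106450
vin=J98: ✓ → 40821
vin=J20: ✓ → 123486
vin=J86: ✓ → 139785
vin=J65: ✓ → 239065
vin=J85: ✓ → 171728
vin=J89: ✓ → 227894
vin=J72: ✓ → 225191
vin=J19: ✓ → 34559
vin=J97: ✗
tesla_sum = 42135 + 106450 + 40821 + 123486 + 139785 + 239065 + 171728 + 227894 + 225191 + 34559 = 1351114

ford_sum=640729, tesla_sum=1351114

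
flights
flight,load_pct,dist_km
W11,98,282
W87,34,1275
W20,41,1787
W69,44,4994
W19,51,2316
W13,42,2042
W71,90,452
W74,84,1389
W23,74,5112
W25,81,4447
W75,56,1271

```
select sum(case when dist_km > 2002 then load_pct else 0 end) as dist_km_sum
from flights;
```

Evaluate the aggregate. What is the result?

flight=W11: ✗
flight=W87: ✗
flight=W20: ✗
flight=W69: ✓ → 44
flight=W19: ✓ → 51
flight=W13: ✓ → 42
flight=W71: ✗
flight=W74: ✗
flight=W23: ✓ → 74
flight=W25: ✓ → 81
flight=W75: ✗
dist_km_sum = 44 + 51 + 42 + 74 + 81 = 292

292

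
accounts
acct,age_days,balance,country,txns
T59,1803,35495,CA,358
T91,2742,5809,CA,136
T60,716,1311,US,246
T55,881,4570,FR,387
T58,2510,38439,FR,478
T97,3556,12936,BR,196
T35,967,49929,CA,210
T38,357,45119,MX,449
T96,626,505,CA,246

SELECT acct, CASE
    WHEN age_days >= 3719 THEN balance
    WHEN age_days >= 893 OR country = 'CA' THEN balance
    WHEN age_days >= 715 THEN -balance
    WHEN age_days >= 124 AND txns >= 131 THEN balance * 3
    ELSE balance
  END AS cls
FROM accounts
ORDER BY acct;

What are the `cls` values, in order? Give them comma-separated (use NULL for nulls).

49929, 135357, -4570, 38439, 35495, -1311, 5809, 505, 12936

acct=T35: age_days >= 893 OR country = 'CA' → 49929
acct=T38: age_days >= 124 AND txns >= 131 → 135357
acct=T55: age_days >= 715 → -4570
acct=T58: age_days >= 893 OR country = 'CA' → 38439
acct=T59: age_days >= 893 OR country = 'CA' → 35495
acct=T60: age_days >= 715 → -1311
acct=T91: age_days >= 893 OR country = 'CA' → 5809
acct=T96: age_days >= 893 OR country = 'CA' → 505
acct=T97: age_days >= 893 OR country = 'CA' → 12936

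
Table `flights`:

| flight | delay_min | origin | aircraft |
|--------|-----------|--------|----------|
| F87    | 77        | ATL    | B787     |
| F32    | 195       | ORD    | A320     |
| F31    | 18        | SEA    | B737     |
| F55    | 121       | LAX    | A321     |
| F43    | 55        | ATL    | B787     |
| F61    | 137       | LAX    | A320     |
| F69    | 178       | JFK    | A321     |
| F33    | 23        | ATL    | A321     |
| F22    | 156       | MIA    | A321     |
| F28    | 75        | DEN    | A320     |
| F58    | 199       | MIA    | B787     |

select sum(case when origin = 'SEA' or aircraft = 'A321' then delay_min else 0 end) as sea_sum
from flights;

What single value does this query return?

flight=F87: ✗
flight=F32: ✗
flight=F31: ✓ → 18
flight=F55: ✓ → 121
flight=F43: ✗
flight=F61: ✗
flight=F69: ✓ → 178
flight=F33: ✓ → 23
flight=F22: ✓ → 156
flight=F28: ✗
flight=F58: ✗
sea_sum = 18 + 121 + 178 + 23 + 156 = 496

496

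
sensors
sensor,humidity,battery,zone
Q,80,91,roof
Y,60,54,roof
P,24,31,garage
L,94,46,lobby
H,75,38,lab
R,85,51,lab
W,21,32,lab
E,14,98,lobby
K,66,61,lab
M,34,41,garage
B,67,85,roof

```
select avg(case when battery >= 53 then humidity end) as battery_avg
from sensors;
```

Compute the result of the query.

57.4

sensor=Q: ✓ → 80
sensor=Y: ✓ → 60
sensor=P: ✗
sensor=L: ✗
sensor=H: ✗
sensor=R: ✗
sensor=W: ✗
sensor=E: ✓ → 14
sensor=K: ✓ → 66
sensor=M: ✗
sensor=B: ✓ → 67
battery_avg = (80 + 60 + 14 + 66 + 67) / 5 = 57.4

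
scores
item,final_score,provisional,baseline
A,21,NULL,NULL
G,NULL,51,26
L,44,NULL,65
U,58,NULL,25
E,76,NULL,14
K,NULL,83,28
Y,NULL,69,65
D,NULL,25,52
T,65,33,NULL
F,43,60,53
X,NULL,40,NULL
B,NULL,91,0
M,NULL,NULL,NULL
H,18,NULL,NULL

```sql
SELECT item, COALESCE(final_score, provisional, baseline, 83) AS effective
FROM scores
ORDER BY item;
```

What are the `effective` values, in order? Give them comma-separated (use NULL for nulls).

21, 91, 25, 76, 43, 51, 18, 83, 44, 83, 65, 58, 40, 69

item=A: final_score=21 → 21
item=B: final_score=NULL, provisional=91 → 91
item=D: final_score=NULL, provisional=25 → 25
item=E: final_score=76 → 76
item=F: final_score=43 → 43
item=G: final_score=NULL, provisional=51 → 51
item=H: final_score=18 → 18
item=K: final_score=NULL, provisional=83 → 83
item=L: final_score=44 → 44
item=M: final_score=NULL, provisional=NULL, baseline=NULL, → literal 83 → 83
item=T: final_score=65 → 65
item=U: final_score=58 → 58
item=X: final_score=NULL, provisional=40 → 40
item=Y: final_score=NULL, provisional=69 → 69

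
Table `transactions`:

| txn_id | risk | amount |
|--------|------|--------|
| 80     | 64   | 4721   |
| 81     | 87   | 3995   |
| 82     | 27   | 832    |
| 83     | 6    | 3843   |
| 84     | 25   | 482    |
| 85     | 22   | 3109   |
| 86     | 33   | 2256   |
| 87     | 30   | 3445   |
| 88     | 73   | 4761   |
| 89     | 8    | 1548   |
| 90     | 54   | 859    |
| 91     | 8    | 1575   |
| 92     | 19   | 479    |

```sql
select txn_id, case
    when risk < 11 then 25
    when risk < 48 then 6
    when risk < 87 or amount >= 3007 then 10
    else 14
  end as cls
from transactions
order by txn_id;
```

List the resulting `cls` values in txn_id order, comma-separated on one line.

txn_id=80: risk < 87 or amount >= 3007 → 10
txn_id=81: risk < 87 or amount >= 3007 → 10
txn_id=82: risk < 48 → 6
txn_id=83: risk < 11 → 25
txn_id=84: risk < 48 → 6
txn_id=85: risk < 48 → 6
txn_id=86: risk < 48 → 6
txn_id=87: risk < 48 → 6
txn_id=88: risk < 87 or amount >= 3007 → 10
txn_id=89: risk < 11 → 25
txn_id=90: risk < 87 or amount >= 3007 → 10
txn_id=91: risk < 11 → 25
txn_id=92: risk < 48 → 6

10, 10, 6, 25, 6, 6, 6, 6, 10, 25, 10, 25, 6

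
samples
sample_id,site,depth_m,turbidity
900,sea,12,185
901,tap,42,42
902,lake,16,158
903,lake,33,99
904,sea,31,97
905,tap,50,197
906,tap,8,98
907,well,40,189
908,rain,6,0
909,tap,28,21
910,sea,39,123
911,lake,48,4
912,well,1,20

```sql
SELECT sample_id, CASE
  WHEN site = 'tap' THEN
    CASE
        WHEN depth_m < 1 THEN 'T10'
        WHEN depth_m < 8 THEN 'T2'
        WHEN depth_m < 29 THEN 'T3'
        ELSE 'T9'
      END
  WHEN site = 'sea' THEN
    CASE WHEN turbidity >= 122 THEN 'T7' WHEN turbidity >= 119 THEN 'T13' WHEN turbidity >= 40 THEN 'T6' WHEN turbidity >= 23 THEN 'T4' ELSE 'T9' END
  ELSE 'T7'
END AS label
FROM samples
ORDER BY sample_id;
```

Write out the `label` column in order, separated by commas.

sample_id=900: site='sea' → inner[turbidity >= 122] → T7
sample_id=901: site='tap' → inner[ELSE] → T9
sample_id=902: site='lake' → outer ELSE → T7
sample_id=903: site='lake' → outer ELSE → T7
sample_id=904: site='sea' → inner[turbidity >= 40] → T6
sample_id=905: site='tap' → inner[ELSE] → T9
sample_id=906: site='tap' → inner[depth_m < 29] → T3
sample_id=907: site='well' → outer ELSE → T7
sample_id=908: site='rain' → outer ELSE → T7
sample_id=909: site='tap' → inner[depth_m < 29] → T3
sample_id=910: site='sea' → inner[turbidity >= 122] → T7
sample_id=911: site='lake' → outer ELSE → T7
sample_id=912: site='well' → outer ELSE → T7

T7, T9, T7, T7, T6, T9, T3, T7, T7, T3, T7, T7, T7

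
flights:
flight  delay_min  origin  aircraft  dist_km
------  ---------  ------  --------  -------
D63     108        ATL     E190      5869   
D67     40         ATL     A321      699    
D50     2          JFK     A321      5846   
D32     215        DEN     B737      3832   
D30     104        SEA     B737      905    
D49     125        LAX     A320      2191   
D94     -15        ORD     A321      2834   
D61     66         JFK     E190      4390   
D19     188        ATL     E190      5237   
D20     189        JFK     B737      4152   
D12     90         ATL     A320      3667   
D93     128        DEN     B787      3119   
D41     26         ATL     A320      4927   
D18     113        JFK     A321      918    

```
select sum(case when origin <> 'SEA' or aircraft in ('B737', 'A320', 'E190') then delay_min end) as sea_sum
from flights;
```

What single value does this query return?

1379

flight=D63: ✓ → 108
flight=D67: ✓ → 40
flight=D50: ✓ → 2
flight=D32: ✓ → 215
flight=D30: ✓ → 104
flight=D49: ✓ → 125
flight=D94: ✓ → -15
flight=D61: ✓ → 66
flight=D19: ✓ → 188
flight=D20: ✓ → 189
flight=D12: ✓ → 90
flight=D93: ✓ → 128
flight=D41: ✓ → 26
flight=D18: ✓ → 113
sea_sum = 108 + 40 + 2 + 215 + 104 + 125 + -15 + 66 + 188 + 189 + 90 + 128 + 26 + 113 = 1379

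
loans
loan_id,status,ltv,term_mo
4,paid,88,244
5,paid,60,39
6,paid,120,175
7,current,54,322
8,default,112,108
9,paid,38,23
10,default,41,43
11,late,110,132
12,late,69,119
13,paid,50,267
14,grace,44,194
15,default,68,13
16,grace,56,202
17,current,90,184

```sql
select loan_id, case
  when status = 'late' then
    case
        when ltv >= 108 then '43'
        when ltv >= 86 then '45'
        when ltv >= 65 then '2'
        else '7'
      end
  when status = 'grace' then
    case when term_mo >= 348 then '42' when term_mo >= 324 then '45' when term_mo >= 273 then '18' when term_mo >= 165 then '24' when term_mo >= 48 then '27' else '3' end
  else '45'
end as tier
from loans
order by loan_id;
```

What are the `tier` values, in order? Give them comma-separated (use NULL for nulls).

loan_id=4: status='paid' → outer ELSE → 45
loan_id=5: status='paid' → outer ELSE → 45
loan_id=6: status='paid' → outer ELSE → 45
loan_id=7: status='current' → outer ELSE → 45
loan_id=8: status='default' → outer ELSE → 45
loan_id=9: status='paid' → outer ELSE → 45
loan_id=10: status='default' → outer ELSE → 45
loan_id=11: status='late' → inner[ltv >= 108] → 43
loan_id=12: status='late' → inner[ltv >= 65] → 2
loan_id=13: status='paid' → outer ELSE → 45
loan_id=14: status='grace' → inner[term_mo >= 165] → 24
loan_id=15: status='default' → outer ELSE → 45
loan_id=16: status='grace' → inner[term_mo >= 165] → 24
loan_id=17: status='current' → outer ELSE → 45

45, 45, 45, 45, 45, 45, 45, 43, 2, 45, 24, 45, 24, 45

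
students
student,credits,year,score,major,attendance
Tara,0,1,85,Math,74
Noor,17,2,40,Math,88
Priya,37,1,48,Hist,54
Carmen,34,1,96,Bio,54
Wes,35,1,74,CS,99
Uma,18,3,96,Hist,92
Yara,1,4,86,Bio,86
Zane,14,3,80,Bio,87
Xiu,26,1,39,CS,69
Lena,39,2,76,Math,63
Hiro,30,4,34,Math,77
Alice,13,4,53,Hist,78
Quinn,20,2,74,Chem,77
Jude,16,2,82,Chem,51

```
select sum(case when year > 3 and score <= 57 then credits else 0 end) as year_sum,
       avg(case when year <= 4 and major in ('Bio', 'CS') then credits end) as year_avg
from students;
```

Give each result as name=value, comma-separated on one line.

year_sum=43, year_avg=22

[year_sum: year > 3 and score <= 57]
student=Tara: ✗
student=Noor: ✗
student=Priya: ✗
student=Carmen: ✗
student=Wes: ✗
student=Uma: ✗
student=Yara: ✗
student=Zane: ✗
student=Xiu: ✗
student=Lena: ✗
student=Hiro: ✓ → 30
student=Alice: ✓ → 13
student=Quinn: ✗
student=Jude: ✗
year_sum = 30 + 13 = 43
—
[year_avg: year <= 4 and major in ('Bio', 'CS')]
student=Tara: ✗
student=Noor: ✗
student=Priya: ✗
student=Carmen: ✓ → 34
student=Wes: ✓ → 35
student=Uma: ✗
student=Yara: ✓ → 1
student=Zane: ✓ → 14
student=Xiu: ✓ → 26
student=Lena: ✗
student=Hiro: ✗
student=Alice: ✗
student=Quinn: ✗
student=Jude: ✗
year_avg = (34 + 35 + 1 + 14 + 26) / 5 = 22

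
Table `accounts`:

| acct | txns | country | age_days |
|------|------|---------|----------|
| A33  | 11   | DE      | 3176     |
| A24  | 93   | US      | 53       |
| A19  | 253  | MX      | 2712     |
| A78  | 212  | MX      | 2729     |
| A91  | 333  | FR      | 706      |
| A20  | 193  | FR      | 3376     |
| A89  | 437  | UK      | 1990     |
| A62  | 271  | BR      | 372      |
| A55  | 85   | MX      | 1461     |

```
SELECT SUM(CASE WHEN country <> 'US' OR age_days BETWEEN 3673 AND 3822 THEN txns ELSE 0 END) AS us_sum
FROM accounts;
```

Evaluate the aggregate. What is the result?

acct=A33: ✓ → 11
acct=A24: ✗
acct=A19: ✓ → 253
acct=A78: ✓ → 212
acct=A91: ✓ → 333
acct=A20: ✓ → 193
acct=A89: ✓ → 437
acct=A62: ✓ → 271
acct=A55: ✓ → 85
us_sum = 11 + 253 + 212 + 333 + 193 + 437 + 271 + 85 = 1795

1795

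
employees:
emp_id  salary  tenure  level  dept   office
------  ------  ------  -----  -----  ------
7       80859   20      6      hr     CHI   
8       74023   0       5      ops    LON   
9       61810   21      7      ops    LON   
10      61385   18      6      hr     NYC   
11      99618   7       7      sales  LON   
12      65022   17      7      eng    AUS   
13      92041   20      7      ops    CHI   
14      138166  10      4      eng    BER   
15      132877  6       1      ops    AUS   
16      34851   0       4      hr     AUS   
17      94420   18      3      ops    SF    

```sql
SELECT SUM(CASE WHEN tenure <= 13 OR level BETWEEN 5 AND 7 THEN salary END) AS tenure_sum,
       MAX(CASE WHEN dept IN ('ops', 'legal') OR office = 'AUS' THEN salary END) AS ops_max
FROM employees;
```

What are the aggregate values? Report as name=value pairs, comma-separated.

[tenure_sum: tenure <= 13 OR level BETWEEN 5 AND 7]
emp_id=7: ✓ → 80859
emp_id=8: ✓ → 74023
emp_id=9: ✓ → 61810
emp_id=10: ✓ → 61385
emp_id=11: ✓ → 99618
emp_id=12: ✓ → 65022
emp_id=13: ✓ → 92041
emp_id=14: ✓ → 138166
emp_id=15: ✓ → 132877
emp_id=16: ✓ → 34851
emp_id=17: ✗
tenure_sum = 80859 + 74023 + 61810 + 61385 + 99618 + 65022 + 92041 + 138166 + 132877 + 34851 = 840652
—
[ops_max: dept IN ('ops', 'legal') OR office = 'AUS']
emp_id=7: ✗
emp_id=8: ✓ → 74023
emp_id=9: ✓ → 61810
emp_id=10: ✗
emp_id=11: ✗
emp_id=12: ✓ → 65022
emp_id=13: ✓ → 92041
emp_id=14: ✗
emp_id=15: ✓ → 132877
emp_id=16: ✓ → 34851
emp_id=17: ✓ → 94420
ops_max = MAX(74023, 61810, 65022, 92041, 132877, 34851, 94420) = 132877

tenure_sum=840652, ops_max=132877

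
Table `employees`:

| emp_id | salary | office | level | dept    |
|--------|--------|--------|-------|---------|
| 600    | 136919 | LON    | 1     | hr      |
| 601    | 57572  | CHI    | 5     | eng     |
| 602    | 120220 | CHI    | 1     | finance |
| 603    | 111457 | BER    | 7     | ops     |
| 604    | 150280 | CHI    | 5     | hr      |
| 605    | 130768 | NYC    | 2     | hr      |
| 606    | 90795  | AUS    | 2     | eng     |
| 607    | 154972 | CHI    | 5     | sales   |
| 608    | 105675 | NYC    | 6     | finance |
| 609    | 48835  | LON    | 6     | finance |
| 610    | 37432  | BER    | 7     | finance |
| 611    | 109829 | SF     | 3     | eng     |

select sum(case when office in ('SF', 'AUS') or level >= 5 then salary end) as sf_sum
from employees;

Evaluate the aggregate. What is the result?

emp_id=600: ✗
emp_id=601: ✓ → 57572
emp_id=602: ✗
emp_id=603: ✓ → 111457
emp_id=604: ✓ → 150280
emp_id=605: ✗
emp_id=606: ✓ → 90795
emp_id=607: ✓ → 154972
emp_id=608: ✓ → 105675
emp_id=609: ✓ → 48835
emp_id=610: ✓ → 37432
emp_id=611: ✓ → 109829
sf_sum = 57572 + 111457 + 150280 + 90795 + 154972 + 105675 + 48835 + 37432 + 109829 = 866847

866847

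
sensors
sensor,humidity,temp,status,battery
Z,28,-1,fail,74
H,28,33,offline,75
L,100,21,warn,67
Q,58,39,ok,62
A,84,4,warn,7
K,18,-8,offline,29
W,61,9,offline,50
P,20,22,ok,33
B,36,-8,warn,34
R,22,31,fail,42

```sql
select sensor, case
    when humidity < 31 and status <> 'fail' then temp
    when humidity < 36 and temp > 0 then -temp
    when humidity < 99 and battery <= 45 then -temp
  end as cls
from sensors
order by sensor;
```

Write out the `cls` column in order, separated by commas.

sensor=A: humidity < 99 and battery <= 45 → -4
sensor=B: humidity < 99 and battery <= 45 → 8
sensor=H: humidity < 31 and status <> 'fail' → 33
sensor=K: humidity < 31 and status <> 'fail' → -8
sensor=L: (no match → NULL) → NULL
sensor=P: humidity < 31 and status <> 'fail' → 22
sensor=Q: (no match → NULL) → NULL
sensor=R: humidity < 36 and temp > 0 → -31
sensor=W: (no match → NULL) → NULL
sensor=Z: (no match → NULL) → NULL

-4, 8, 33, -8, NULL, 22, NULL, -31, NULL, NULL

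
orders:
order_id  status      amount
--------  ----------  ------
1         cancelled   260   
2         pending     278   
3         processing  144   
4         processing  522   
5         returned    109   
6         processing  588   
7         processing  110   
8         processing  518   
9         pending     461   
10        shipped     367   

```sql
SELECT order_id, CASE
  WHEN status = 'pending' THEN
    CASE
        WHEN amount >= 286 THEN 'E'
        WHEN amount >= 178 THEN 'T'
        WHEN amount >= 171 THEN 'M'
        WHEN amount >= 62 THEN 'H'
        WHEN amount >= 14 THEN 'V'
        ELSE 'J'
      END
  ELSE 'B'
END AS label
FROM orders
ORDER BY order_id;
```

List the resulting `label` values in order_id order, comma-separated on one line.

B, T, B, B, B, B, B, B, E, B

order_id=1: status='cancelled' → outer ELSE → B
order_id=2: status='pending' → inner[amount >= 178] → T
order_id=3: status='processing' → outer ELSE → B
order_id=4: status='processing' → outer ELSE → B
order_id=5: status='returned' → outer ELSE → B
order_id=6: status='processing' → outer ELSE → B
order_id=7: status='processing' → outer ELSE → B
order_id=8: status='processing' → outer ELSE → B
order_id=9: status='pending' → inner[amount >= 286] → E
order_id=10: status='shipped' → outer ELSE → B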